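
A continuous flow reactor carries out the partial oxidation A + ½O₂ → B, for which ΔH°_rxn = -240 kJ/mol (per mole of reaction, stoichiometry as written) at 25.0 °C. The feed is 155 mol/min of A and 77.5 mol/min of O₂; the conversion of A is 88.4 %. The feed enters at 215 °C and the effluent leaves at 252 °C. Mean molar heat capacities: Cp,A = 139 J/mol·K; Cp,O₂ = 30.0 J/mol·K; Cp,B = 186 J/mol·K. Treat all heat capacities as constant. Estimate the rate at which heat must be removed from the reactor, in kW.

Extent of reaction ξ = 0.884 × 155 = 137.02 mol/min
Reaction term: ξ·ΔH°_rxn = 137.02 × -240 = -32885 kJ/min
Sensible, feed 215→25 °C: -4535.3 kJ/min
Outlet flows (mol/min): A 17.98, O₂ 8.99, B 137.02
Sensible, products 25→252 °C: 6413.8 kJ/min
Q = ΔH = -31006 kJ/min = -516.77 kW
Heat removed = 516.77 kW

Q_out = 517 kW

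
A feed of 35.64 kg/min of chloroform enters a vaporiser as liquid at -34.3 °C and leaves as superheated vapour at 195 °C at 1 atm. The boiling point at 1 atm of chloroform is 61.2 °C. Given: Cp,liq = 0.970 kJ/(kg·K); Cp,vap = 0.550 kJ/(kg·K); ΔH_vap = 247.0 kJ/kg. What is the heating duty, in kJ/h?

Q = 884000 kJ/h

liquid -34.3→61.2 °C: 92.635 kJ/kg
vaporisation at 61.2 °C: 247 kJ/kg
vapour 61.2→195 °C: 73.59 kJ/kg
Δh = 92.635 + 247 + 73.59 = 413.23 kJ/kg
Q = ṁ·Δh = 35.64 kg/min × 413.23 kJ/kg = 14727 kJ/min
|Q| = 245.46 kW = 883640 kJ/h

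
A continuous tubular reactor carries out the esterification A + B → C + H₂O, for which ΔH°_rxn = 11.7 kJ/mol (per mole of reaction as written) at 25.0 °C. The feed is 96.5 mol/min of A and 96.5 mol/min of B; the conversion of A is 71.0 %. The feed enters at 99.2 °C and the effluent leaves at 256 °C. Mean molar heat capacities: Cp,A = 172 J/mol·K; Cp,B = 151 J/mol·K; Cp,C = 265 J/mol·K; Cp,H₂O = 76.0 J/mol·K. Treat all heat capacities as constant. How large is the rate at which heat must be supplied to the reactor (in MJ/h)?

Q_in = 358 MJ/h

Extent of reaction ξ = 0.710 × 96.5 = 68.515 mol/min
Reaction term: ξ·ΔH°_rxn = 68.515 × 11.7 = 801.63 kJ/min
Sensible, feed 99.2→25 °C: -2312.8 kJ/min
Outlet flows (mol/min): A 27.985, B 27.985, C 68.515, H₂O 68.515
Sensible, products 25→256 °C: 7485 kJ/min
Q = ΔH = 5973.9 kJ/min = 99.565 kW
Heat supplied = 358.43 MJ/h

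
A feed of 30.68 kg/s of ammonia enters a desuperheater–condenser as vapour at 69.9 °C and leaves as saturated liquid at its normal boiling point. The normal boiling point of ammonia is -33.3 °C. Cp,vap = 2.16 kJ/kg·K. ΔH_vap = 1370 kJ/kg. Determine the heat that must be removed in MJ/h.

Q_c = 176000 MJ/h

vapour 69.9→-33.3 °C: -222.91 kJ/kg
condensation at -33.3 °C: -1370 kJ/kg
Δh = -222.91 + -1370 = -1592.9 kJ/kg
Q = ṁ·Δh = 30.68 kg/s × -1592.9 kJ/kg = -48871 kJ/s
|Q| = 48871 kW = 175930 MJ/h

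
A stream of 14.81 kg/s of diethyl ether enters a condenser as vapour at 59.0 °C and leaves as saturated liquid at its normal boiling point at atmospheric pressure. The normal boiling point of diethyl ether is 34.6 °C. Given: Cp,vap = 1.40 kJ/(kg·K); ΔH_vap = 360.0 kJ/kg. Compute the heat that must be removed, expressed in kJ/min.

vapour 59.0→34.6 °C: -34.16 kJ/kg
condensation at 34.6 °C: -360 kJ/kg
Δh = -34.16 + -360 = -394.16 kJ/kg
Q = ṁ·Δh = 14.81 kg/s × -394.16 kJ/kg = -5837.5 kJ/s
|Q| = 5837.5 kW = 350250 kJ/min

Q_c = 350000 kJ/min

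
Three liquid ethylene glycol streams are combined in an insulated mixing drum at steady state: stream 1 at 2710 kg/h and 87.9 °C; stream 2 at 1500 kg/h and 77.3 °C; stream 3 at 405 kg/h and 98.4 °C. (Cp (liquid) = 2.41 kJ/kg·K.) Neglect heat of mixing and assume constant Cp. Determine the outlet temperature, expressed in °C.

Energy balance with Q = 0: Σ ṁᵢCp,ᵢ(T_out − Tᵢ) = 0
Σ ṁᵢCp,ᵢTᵢ = 2710×2.41×87.9 + 1500×2.41×77.3 + 405×2.41×98.4 = 949570
Σ ṁᵢCp,ᵢ = 2710×2.41 + 1500×2.41 + 405×2.41 = 11122
T_out = 949570 / 11122 = 85.376 °C

T_out = 85.4 °C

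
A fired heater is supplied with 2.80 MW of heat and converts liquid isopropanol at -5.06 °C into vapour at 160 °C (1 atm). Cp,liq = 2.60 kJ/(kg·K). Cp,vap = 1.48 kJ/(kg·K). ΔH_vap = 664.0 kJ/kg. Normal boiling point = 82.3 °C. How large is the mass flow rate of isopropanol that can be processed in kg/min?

Δh = 2.60×(82.3−-5.06) + 664.0 + 1.48×(160−82.3) = 1006.1 kJ/kg
Q = 2.80 MW = 2800 kJ/s = 168000 kJ/min
ṁ = Q/Δh = 168000 / 1006.1 = 166.98 kg/min

ṁ = 167 kg/min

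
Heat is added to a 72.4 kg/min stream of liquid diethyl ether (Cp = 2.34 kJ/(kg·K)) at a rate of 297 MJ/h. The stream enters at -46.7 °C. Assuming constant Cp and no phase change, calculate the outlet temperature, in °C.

T_out = -17.5 °C

Q = 297 MJ/h = 4950 kJ/min
ΔT = Q/(ṁ·Cp) = 4950/(72.4×2.34) = 29.218 K
T_out = -46.7 + 29.218 = -17.482 °C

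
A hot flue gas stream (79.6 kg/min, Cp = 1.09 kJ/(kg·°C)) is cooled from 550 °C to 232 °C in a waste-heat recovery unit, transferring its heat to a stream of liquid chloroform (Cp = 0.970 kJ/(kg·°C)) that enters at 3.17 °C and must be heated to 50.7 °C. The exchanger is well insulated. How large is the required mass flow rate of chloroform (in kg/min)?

Heat released by hot stream: Q = 79.6 × 1.09 × (550 − 232) = 27591 kJ/min
Energy balance on cold side (adiabatic exchanger): Q = ṁ_c·Cp_c·(T_c,out − T_c,in)
ṁ_c = 27591 / [0.970 × (50.7 − 3.17)] = 598.45 kg/min

ṁ_c = 598 kg/min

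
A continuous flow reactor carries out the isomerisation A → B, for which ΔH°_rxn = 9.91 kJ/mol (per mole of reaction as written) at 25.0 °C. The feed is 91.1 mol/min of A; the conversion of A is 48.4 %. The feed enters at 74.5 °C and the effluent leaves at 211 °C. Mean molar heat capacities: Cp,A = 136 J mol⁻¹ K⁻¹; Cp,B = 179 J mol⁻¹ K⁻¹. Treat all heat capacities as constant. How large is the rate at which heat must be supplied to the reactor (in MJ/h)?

Q_in = 149 MJ/h

Extent of reaction ξ = 0.484 × 91.1 = 44.092 mol/min
Reaction term: ξ·ΔH°_rxn = 44.092 × 9.91 = 436.96 kJ/min
Sensible, feed 74.5→25 °C: -613.29 kJ/min
Outlet flows (mol/min): A 47.008, B 44.092
Sensible, products 25→211 °C: 2657.1 kJ/min
Q = ΔH = 2480.8 kJ/min = 41.346 kW
Heat supplied = 148.85 MJ/h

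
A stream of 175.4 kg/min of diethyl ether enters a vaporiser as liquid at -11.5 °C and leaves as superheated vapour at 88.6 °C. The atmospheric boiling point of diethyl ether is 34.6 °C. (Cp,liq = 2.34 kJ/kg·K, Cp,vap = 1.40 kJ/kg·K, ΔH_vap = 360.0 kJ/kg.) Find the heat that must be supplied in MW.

liquid -11.5→34.6 °C: 107.87 kJ/kg
vaporisation at 34.6 °C: 360 kJ/kg
vapour 34.6→88.6 °C: 75.6 kJ/kg
Δh = 107.87 + 360 + 75.6 = 543.47 kJ/kg
Q = ṁ·Δh = 175.4 kg/min × 543.47 kJ/kg = 95325 kJ/min
|Q| = 1588.8 kW = 1.5888 MW

Q = 1.59 MW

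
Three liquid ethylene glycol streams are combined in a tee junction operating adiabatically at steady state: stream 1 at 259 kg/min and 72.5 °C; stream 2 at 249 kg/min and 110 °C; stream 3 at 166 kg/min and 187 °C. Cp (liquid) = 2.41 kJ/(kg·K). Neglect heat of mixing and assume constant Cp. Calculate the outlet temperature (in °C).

T_out = 115 °C

Adiabatic, steady state ⇒ Σ ṁᵢCp,ᵢ(T_out − Tᵢ) = 0
Σ ṁᵢCp,ᵢTᵢ = 259×2.41×72.5 + 249×2.41×110 + 166×2.41×187 = 186070
Σ ṁᵢCp,ᵢ = 259×2.41 + 249×2.41 + 166×2.41 = 1624.3
T_out = 186070 / 1624.3 = 114.55 °C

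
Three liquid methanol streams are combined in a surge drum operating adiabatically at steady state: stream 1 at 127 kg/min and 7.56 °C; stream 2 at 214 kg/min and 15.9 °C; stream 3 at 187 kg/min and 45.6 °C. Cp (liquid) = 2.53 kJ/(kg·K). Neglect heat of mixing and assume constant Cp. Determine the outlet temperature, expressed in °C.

T_out = 24.4 °C

Adiabatic, steady state ⇒ Σ ṁᵢCp,ᵢ(T_out − Tᵢ) = 0
T_out = Σ ṁᵢCp,ᵢTᵢ / Σ ṁᵢCp,ᵢ
      = 32611 / 1335.8 = 24.413 °C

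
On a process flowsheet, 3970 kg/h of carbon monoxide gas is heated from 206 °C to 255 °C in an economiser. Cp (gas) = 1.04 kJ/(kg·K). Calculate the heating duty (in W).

Q = ṁ·Cp·ΔT = 3970 × 1.04 × (255 − 206) = 202310 kJ/h
Converting: 202310 / 3600 s = 56.198 kW
Heating duty = 56198 W

Q = 56200 W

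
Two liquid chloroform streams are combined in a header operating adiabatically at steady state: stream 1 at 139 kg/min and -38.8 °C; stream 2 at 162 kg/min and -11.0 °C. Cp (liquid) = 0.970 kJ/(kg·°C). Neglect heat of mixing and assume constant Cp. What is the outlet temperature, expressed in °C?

T_out = -23.8 °C

No heat crosses the boundary, so H_out = H_in.
T_out = Σ ṁᵢCp,ᵢTᵢ / Σ ṁᵢCp,ᵢ
      = -6959.9 / 291.97 = -23.838 °C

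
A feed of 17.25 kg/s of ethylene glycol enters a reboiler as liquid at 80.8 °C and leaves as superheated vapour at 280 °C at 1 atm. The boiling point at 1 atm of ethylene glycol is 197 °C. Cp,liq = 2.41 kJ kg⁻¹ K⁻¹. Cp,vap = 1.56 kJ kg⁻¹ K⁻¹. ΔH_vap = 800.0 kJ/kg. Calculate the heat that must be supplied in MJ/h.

Q = 75100 MJ/h

liquid 80.8→197 °C: 280.04 kJ/kg
vaporisation at 197 °C: 800 kJ/kg
vapour 197→280 °C: 129.48 kJ/kg
Δh = 280.04 + 800 + 129.48 = 1209.5 kJ/kg
Q = ṁ·Δh = 17.25 kg/s × 1209.5 kJ/kg = 20864 kJ/s
|Q| = 20864 kW = 75111 MJ/h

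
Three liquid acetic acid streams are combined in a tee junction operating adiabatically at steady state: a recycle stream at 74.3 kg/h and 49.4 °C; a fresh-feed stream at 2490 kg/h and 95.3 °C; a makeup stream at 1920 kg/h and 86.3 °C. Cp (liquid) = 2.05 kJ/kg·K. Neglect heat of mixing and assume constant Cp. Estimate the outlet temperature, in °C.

T_out = 90.7 °C

Energy balance with Q = 0: Σ ṁᵢCp,ᵢ(T_out − Tᵢ) = 0
T_out = Σ ṁᵢCp,ᵢTᵢ / Σ ṁᵢCp,ᵢ
      = 833660 / 9192.8 = 90.686 °C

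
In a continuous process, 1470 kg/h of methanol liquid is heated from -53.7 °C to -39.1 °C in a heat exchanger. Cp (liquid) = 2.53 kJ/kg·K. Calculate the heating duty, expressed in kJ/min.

Q = ṁ·Cp·ΔT = 1470 × 2.53 × (-39.1 − -53.7) = 54299 kJ/h
Converting: 54299 / 3600 s = 15.083 kW
Heating duty = 904.98 kJ/min

Q = 905 kJ/min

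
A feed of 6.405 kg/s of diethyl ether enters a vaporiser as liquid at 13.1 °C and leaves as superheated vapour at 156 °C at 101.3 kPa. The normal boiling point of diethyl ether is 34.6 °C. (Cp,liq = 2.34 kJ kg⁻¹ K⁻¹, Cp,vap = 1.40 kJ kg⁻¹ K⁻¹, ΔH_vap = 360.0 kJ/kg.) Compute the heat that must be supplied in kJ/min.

liquid 13.1→34.6 °C: 50.31 kJ/kg
vaporisation at 34.6 °C: 360 kJ/kg
vapour 34.6→156 °C: 169.96 kJ/kg
Δh = 50.31 + 360 + 169.96 = 580.27 kJ/kg
Q = ṁ·Δh = 6.405 kg/s × 580.27 kJ/kg = 3716.6 kJ/s
|Q| = 3716.6 kW = 223000 kJ/min

Q = 223000 kJ/min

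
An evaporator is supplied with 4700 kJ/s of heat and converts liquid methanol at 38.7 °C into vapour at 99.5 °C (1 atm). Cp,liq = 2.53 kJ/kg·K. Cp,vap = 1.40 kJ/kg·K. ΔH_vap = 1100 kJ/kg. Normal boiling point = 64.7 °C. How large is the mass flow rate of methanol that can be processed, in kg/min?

Δh = 2.53×(64.7−38.7) + 1100 + 1.40×(99.5−64.7) = 1214.5 kJ/kg
Q = 4700 kJ/s = 4700 kJ/s = 282000 kJ/min
ṁ = Q/Δh = 282000 / 1214.5 = 232.19 kg/min

ṁ = 232 kg/min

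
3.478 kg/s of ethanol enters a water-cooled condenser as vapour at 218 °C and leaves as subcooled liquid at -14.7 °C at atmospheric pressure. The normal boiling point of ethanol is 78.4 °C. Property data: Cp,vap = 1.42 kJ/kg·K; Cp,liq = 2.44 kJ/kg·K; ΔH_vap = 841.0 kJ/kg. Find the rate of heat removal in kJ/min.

Q_c = 264000 kJ/min

vapour 218→78.4 °C: -198.23 kJ/kg
condensation at 78.4 °C: -841 kJ/kg
liquid 78.4→-14.7 °C: -227.16 kJ/kg
Δh = -198.23 + -841 + -227.16 = -1266.4 kJ/kg
Q = ṁ·Δh = 3.478 kg/s × -1266.4 kJ/kg = -4404.5 kJ/s
|Q| = 4404.5 kW = 264270 kJ/min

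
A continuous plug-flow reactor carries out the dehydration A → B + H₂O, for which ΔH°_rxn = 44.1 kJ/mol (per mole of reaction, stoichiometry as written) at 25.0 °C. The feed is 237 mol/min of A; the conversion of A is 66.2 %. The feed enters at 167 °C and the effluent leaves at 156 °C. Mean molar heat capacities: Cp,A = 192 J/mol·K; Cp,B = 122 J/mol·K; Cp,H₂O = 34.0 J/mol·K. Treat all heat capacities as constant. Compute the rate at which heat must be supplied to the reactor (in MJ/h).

Q_in = 341 MJ/h

Extent of reaction ξ = 0.662 × 237 = 156.89 mol/min
Reaction term: ξ·ΔH°_rxn = 156.89 × 44.1 = 6919 kJ/min
Sensible, feed 167→25 °C: -6461.6 kJ/min
Outlet flows (mol/min): A 80.106, B 156.89, H₂O 156.89
Sensible, products 25→156 °C: 5221.1 kJ/min
Q = ΔH = 5678.6 kJ/min = 94.643 kW
Heat supplied = 340.71 MJ/h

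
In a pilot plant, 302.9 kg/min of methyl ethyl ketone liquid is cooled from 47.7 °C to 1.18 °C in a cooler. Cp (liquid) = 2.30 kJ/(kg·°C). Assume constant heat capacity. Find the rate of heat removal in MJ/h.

Q = ṁ·Cp·ΔT = 302.9 × 2.30 × (1.18 − 47.7) = -32409 kJ/min
Converting: 32409 / 60 s = 540.15 kW
Cooling duty = 1944.5 MJ/h

Q_c = 1940 MJ/h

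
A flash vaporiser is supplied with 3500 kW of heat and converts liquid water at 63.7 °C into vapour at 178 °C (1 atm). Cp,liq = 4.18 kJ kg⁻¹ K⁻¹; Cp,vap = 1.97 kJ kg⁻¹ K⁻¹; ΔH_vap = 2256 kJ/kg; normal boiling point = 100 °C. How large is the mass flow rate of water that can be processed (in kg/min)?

Δh = 4.18×(100−63.7) + 2256 + 1.97×(178−100) = 2561.4 kJ/kg
Q = 3500 kW = 3500 kJ/s = 210000 kJ/min
ṁ = Q/Δh = 210000 / 2561.4 = 81.987 kg/min

ṁ = 82.0 kg/min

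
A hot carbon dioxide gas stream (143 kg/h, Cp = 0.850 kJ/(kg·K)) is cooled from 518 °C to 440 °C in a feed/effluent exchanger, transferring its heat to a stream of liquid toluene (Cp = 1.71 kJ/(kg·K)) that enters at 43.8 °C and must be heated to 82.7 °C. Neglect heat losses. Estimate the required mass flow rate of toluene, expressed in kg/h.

Heat released by hot stream: Q = 143 × 0.850 × (518 − 440) = 9480.9 kJ/h
Energy balance on cold side (adiabatic exchanger): Q = ṁ_c·Cp_c·(T_c,out − T_c,in)
ṁ_c = 9480.9 / [1.71 × (82.7 − 43.8)] = 142.53 kg/h

ṁ_c = 143 kg/h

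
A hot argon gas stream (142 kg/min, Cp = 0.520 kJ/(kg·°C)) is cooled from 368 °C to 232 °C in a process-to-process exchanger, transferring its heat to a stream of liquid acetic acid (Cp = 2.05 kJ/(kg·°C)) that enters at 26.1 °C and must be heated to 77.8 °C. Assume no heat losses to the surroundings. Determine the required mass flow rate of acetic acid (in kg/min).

ṁ_c = 94.8 kg/min

Heat released by hot stream: Q = 142 × 0.520 × (368 − 232) = 10042 kJ/min
Energy balance on cold side (adiabatic exchanger): Q = ṁ_c·Cp_c·(T_c,out − T_c,in)
ṁ_c = 10042 / [2.05 × (77.8 − 26.1)] = 94.752 kg/min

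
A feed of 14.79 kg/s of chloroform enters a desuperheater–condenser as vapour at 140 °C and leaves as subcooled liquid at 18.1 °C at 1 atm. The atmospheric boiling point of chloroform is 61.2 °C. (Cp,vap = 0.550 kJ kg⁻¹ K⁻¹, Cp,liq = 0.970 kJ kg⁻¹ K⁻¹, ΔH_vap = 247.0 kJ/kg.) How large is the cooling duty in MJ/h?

vapour 140→61.2 °C: -43.34 kJ/kg
condensation at 61.2 °C: -247 kJ/kg
liquid 61.2→18.1 °C: -41.807 kJ/kg
Δh = -43.34 + -247 + -41.807 = -332.15 kJ/kg
Q = ṁ·Δh = 14.79 kg/s × -332.15 kJ/kg = -4912.5 kJ/s
|Q| = 4912.5 kW = 17685 MJ/h

Q_c = 17700 MJ/h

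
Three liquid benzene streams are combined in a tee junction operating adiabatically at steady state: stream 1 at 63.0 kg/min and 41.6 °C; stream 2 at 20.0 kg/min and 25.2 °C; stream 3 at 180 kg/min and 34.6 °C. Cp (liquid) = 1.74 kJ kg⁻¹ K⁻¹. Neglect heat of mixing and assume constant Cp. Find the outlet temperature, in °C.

T_out = 35.6 °C

Adiabatic, steady state ⇒ Σ ṁᵢCp,ᵢ(T_out − Tᵢ) = 0
T_out = Σ ṁᵢCp,ᵢTᵢ / Σ ṁᵢCp,ᵢ
      = 16274 / 457.62 = 35.562 °C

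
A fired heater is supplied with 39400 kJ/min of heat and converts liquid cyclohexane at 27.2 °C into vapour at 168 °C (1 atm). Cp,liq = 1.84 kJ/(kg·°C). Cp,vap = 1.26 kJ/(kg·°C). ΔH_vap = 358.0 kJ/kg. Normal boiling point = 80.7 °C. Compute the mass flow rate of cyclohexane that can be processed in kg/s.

ṁ = 1.16 kg/s

Δh = 1.84×(80.7−27.2) + 358.0 + 1.26×(168−80.7) = 566.44 kJ/kg
Q = 39400 kJ/min = 656.67 kJ/s = 656.67 kJ/s
ṁ = Q/Δh = 656.67 / 566.44 = 1.1593 kg/s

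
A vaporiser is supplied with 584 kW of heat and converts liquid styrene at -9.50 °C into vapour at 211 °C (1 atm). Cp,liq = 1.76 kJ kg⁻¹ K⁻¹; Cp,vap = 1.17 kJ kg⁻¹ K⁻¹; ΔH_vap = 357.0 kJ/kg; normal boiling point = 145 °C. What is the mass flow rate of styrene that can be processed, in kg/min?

ṁ = 49.6 kg/min

Δh = 1.76×(145−-9.50) + 357.0 + 1.17×(211−145) = 706.14 kJ/kg
Q = 584 kW = 584 kJ/s = 35040 kJ/min
ṁ = Q/Δh = 35040 / 706.14 = 49.622 kg/min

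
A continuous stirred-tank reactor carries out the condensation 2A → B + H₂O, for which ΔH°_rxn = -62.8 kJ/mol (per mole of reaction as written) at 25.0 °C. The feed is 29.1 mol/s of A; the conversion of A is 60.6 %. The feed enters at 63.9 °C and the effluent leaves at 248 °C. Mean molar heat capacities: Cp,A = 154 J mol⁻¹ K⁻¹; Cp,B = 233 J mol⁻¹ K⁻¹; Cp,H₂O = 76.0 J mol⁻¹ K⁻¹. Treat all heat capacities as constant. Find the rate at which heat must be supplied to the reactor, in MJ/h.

Extent of reaction ξ = 0.606 × 29.1 / 2 = 8.8173 mol/s
Reaction term: ξ·ΔH°_rxn = 8.8173 × -62.8 = -553.73 kJ/s
Sensible, feed 63.9→25 °C: -174.33 kJ/s
Outlet flows (mol/s): A 11.465, B 8.8173, H₂O 8.8173
Sensible, products 25→248 °C: 1001.3 kJ/s
Q = ΔH = 273.27 kJ/s = 273.27 kW
Heat supplied = 983.76 MJ/h

Q_in = 984 MJ/h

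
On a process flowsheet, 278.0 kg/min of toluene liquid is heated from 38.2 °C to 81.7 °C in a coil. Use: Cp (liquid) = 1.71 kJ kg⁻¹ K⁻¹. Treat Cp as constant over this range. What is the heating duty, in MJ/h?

Q = ṁ·Cp·ΔT = 278.0 × 1.71 × (81.7 − 38.2) = 20679 kJ/min
Converting: 20679 / 60 s = 344.65 kW
Heating duty = 1240.7 MJ/h

Q = 1240 MJ/h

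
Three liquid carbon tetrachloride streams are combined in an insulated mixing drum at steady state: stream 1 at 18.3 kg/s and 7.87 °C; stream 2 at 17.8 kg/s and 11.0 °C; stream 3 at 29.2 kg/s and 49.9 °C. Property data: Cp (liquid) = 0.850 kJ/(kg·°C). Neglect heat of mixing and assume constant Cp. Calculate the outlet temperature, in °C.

T_out = 27.5 °C

Energy balance with Q = 0: Σ ṁᵢCp,ᵢ(T_out − Tᵢ) = 0
T_out = Σ ṁᵢCp,ᵢTᵢ / Σ ṁᵢCp,ᵢ
      = 1527.4 / 55.505 = 27.518 °C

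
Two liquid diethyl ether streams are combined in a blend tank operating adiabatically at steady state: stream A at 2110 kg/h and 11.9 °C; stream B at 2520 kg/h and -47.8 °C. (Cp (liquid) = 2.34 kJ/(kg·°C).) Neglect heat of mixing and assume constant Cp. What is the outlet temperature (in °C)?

T_out = -20.6 °C

Energy balance with Q = 0: Σ ṁᵢCp,ᵢ(T_out − Tᵢ) = 0
Σ ṁᵢCp,ᵢTᵢ = 2110×2.34×11.9 + 2520×2.34×-47.8 = -223110
Σ ṁᵢCp,ᵢ = 2110×2.34 + 2520×2.34 = 10834
T_out = -223110 / 10834 = -20.593 °C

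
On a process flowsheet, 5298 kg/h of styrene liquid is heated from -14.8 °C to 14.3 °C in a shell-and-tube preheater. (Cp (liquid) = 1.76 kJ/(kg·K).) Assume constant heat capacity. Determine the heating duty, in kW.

Q = ṁ·Cp·ΔT = 5298 × 1.76 × (14.3 − -14.8) = 271340 kJ/h
Converting: 271340 / 3600 s = 75.373 kW

Q = 75.4 kW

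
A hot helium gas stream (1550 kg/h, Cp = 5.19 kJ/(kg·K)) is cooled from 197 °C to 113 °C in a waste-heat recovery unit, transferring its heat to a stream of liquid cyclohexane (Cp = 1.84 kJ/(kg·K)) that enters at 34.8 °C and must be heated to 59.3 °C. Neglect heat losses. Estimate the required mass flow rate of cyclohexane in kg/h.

ṁ_c = 15000 kg/h

Heat released by hot stream: Q = 1550 × 5.19 × (197 − 113) = 675740 kJ/h
Energy balance on cold side (adiabatic exchanger): Q = ṁ_c·Cp_c·(T_c,out − T_c,in)
ṁ_c = 675740 / [1.84 × (59.3 − 34.8)] = 14990 kg/h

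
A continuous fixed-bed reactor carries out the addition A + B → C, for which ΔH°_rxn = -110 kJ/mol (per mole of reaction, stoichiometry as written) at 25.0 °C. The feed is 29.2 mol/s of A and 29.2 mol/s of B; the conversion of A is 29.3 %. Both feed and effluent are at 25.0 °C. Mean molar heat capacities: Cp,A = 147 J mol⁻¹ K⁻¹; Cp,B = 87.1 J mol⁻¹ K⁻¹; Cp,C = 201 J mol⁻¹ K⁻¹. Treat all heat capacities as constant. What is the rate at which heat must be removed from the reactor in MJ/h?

Extent of reaction ξ = 0.293 × 29.2 = 8.5556 mol/s
Reaction term: ξ·ΔH°_rxn = 8.5556 × -110 = -941.12 kJ/s
Q = ΔH = -941.12 kJ/s = -941.12 kW
Heat removed = 3388 MJ/h

Q_out = 3390 MJ/h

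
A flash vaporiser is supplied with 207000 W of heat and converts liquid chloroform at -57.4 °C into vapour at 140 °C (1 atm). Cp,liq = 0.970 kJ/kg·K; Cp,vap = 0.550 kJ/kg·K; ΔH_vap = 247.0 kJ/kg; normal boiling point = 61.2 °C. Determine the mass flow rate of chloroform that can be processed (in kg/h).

ṁ = 1840 kg/h

Δh = 0.970×(61.2−-57.4) + 247.0 + 0.550×(140−61.2) = 405.38 kJ/kg
Q = 207000 W = 207 kJ/s = 745200 kJ/h
ṁ = Q/Δh = 745200 / 405.38 = 1838.3 kg/h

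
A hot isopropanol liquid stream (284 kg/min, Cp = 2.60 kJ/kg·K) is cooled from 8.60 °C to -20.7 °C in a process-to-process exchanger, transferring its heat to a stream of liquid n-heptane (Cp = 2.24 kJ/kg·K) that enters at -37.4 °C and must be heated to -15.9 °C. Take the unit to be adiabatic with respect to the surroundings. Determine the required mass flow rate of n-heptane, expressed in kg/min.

ṁ_c = 449 kg/min

Heat released by hot stream: Q = 284 × 2.60 × (8.60 − -20.7) = 21635 kJ/min
Energy balance on cold side (adiabatic exchanger): Q = ṁ_c·Cp_c·(T_c,out − T_c,in)
ṁ_c = 21635 / [2.24 × (-15.9 − -37.4)] = 449.23 kg/min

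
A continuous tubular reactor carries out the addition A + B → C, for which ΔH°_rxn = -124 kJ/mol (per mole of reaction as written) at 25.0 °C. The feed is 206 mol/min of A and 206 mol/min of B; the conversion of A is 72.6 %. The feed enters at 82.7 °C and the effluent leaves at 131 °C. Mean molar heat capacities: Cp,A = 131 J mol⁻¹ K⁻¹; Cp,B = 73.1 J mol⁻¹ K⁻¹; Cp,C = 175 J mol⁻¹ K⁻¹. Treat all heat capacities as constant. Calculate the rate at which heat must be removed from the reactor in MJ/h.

Extent of reaction ξ = 0.726 × 206 = 149.56 mol/min
Reaction term: ξ·ΔH°_rxn = 149.56 × -124 = -18545 kJ/min
Sensible, feed 82.7→25 °C: -2426 kJ/min
Outlet flows (mol/min): A 56.444, B 56.444, C 149.56
Sensible, products 25→131 °C: 3995.4 kJ/min
Q = ΔH = -16976 kJ/min = -282.93 kW
Heat removed = 1018.5 MJ/h

Q_out = 1020 MJ/h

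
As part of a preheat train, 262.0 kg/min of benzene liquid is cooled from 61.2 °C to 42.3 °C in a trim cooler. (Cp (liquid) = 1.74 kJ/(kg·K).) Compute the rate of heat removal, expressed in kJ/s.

Q = ṁ·Cp·ΔT = 262.0 × 1.74 × (42.3 − 61.2) = -8616.1 kJ/min
Converting: 8616.1 / 60 s = 143.6 kW

Q_c = 144 kJ/s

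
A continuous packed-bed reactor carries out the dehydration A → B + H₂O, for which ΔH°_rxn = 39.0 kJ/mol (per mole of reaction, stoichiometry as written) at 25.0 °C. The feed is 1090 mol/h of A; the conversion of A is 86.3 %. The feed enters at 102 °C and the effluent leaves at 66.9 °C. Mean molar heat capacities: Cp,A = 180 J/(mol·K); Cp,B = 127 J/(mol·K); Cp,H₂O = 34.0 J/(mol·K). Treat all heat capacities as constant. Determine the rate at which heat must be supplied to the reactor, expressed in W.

Extent of reaction ξ = 0.863 × 1090 = 940.67 mol/h
Reaction term: ξ·ΔH°_rxn = 940.67 × 39.0 = 36686 kJ/h
Sensible, feed 102→25 °C: -15107 kJ/h
Outlet flows (mol/h): A 149.33, B 940.67, H₂O 940.67
Sensible, products 25→66.9 °C: 7471.9 kJ/h
Q = ΔH = 29051 kJ/h = 8.0696 kW
Heat supplied = 8069.6 W

Q_in = 8070 W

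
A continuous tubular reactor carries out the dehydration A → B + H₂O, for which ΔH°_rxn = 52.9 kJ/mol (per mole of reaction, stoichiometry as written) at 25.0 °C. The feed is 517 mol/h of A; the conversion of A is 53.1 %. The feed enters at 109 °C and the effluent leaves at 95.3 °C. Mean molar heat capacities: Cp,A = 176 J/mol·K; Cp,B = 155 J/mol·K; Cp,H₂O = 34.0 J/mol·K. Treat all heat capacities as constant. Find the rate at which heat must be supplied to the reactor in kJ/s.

Q_in = 3.76 kJ/s

Extent of reaction ξ = 0.531 × 517 = 274.53 mol/h
Reaction term: ξ·ΔH°_rxn = 274.53 × 52.9 = 14522 kJ/h
Sensible, feed 109→25 °C: -7643.3 kJ/h
Outlet flows (mol/h): A 242.47, B 274.53, H₂O 274.53
Sensible, products 25→95.3 °C: 6647.6 kJ/h
Q = ΔH = 13527 kJ/h = 3.7574 kW
Heat supplied = 3.7574 kJ/s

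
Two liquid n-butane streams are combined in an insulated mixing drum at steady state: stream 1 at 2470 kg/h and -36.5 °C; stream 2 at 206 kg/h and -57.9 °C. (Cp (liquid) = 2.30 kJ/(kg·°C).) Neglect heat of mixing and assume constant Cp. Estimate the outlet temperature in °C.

Energy balance with Q = 0: Σ ṁᵢCp,ᵢ(T_out − Tᵢ) = 0
T_out = Σ ṁᵢCp,ᵢTᵢ / Σ ṁᵢCp,ᵢ
      = -234790 / 6154.8 = -38.147 °C

T_out = -38.1 °C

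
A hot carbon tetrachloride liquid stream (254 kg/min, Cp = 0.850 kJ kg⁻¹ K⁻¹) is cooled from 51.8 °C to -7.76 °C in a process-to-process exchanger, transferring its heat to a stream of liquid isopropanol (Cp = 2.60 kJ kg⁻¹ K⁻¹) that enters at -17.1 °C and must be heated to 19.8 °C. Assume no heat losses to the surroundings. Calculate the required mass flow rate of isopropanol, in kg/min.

Heat released by hot stream: Q = 254 × 0.850 × (51.8 − -7.76) = 12859 kJ/min
Energy balance on cold side (adiabatic exchanger): Q = ṁ_c·Cp_c·(T_c,out − T_c,in)
ṁ_c = 12859 / [2.60 × (19.8 − -17.1)] = 134.03 kg/min

ṁ_c = 134 kg/min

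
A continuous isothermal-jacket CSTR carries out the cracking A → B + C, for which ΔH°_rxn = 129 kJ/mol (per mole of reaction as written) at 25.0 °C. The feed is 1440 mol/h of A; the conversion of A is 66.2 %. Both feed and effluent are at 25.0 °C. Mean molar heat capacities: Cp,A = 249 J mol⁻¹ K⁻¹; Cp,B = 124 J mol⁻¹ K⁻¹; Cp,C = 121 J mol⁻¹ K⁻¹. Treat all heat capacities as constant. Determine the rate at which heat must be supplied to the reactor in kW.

Q_in = 34.2 kW

Extent of reaction ξ = 0.662 × 1440 = 953.28 mol/h
Reaction term: ξ·ΔH°_rxn = 953.28 × 129 = 122970 kJ/h
Q = ΔH = 122970 kJ/h = 34.159 kW
Heat supplied = 34.159 kW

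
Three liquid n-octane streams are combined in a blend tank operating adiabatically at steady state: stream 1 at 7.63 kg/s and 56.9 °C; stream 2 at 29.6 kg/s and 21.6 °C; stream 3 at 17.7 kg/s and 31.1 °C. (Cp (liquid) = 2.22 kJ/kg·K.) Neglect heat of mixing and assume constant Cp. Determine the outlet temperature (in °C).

T_out = 29.6 °C

No heat crosses the boundary, so H_out = H_in.
T_out = Σ ṁᵢCp,ᵢTᵢ / Σ ṁᵢCp,ᵢ
      = 3605.2 / 121.94 = 29.564 °C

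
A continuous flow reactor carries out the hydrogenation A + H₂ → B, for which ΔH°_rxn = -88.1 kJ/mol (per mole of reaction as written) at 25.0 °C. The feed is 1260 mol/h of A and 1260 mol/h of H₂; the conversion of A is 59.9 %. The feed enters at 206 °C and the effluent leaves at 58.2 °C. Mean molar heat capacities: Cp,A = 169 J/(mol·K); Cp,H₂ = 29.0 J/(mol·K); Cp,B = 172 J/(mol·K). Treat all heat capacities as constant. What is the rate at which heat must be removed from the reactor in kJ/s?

Q_out = 28.9 kJ/s

Extent of reaction ξ = 0.599 × 1260 = 754.74 mol/h
Reaction term: ξ·ΔH°_rxn = 754.74 × -88.1 = -66493 kJ/h
Sensible, feed 206→25 °C: -45156 kJ/h
Outlet flows (mol/h): A 505.26, H₂ 505.26, B 754.74
Sensible, products 25→58.2 °C: 7631.2 kJ/h
Q = ΔH = -104020 kJ/h = -28.894 kW
Heat removed = 28.894 kJ/s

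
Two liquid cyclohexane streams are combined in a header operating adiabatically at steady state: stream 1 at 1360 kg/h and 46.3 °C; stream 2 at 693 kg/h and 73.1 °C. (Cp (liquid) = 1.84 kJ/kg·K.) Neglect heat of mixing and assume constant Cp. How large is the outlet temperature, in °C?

T_out = 55.3 °C

Energy balance with Q = 0: Σ ṁᵢCp,ᵢ(T_out − Tᵢ) = 0
Σ ṁᵢCp,ᵢTᵢ = 1360×1.84×46.3 + 693×1.84×73.1 = 209070
Σ ṁᵢCp,ᵢ = 1360×1.84 + 693×1.84 = 3777.5
T_out = 209070 / 3777.5 = 55.346 °C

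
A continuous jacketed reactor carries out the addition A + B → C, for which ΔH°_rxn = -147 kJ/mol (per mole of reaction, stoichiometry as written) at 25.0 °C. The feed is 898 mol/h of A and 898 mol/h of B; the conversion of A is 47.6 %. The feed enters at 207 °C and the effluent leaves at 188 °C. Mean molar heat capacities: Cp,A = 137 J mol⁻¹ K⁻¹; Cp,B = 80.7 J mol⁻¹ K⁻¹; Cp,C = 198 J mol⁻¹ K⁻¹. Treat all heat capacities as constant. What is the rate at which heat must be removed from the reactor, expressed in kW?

Extent of reaction ξ = 0.476 × 898 = 427.45 mol/h
Reaction term: ξ·ΔH°_rxn = 427.45 × -147 = -62835 kJ/h
Sensible, feed 207→25 °C: -35580 kJ/h
Outlet flows (mol/h): A 470.55, B 470.55, C 427.45
Sensible, products 25→188 °C: 30493 kJ/h
Q = ΔH = -67922 kJ/h = -18.867 kW
Heat removed = 18.867 kW

Q_out = 18.9 kW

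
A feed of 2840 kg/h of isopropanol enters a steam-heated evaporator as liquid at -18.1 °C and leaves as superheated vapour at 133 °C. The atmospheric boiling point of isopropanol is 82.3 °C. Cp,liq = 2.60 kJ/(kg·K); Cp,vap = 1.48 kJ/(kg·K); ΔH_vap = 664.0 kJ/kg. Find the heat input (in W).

liquid -18.1→82.3 °C: 261.04 kJ/kg
vaporisation at 82.3 °C: 664 kJ/kg
vapour 82.3→133 °C: 75.036 kJ/kg
Δh = 261.04 + 664 + 75.036 = 1000.1 kJ/kg
Q = ṁ·Δh = 2840 kg/h × 1000.1 kJ/kg = 2.8402e+06 kJ/h
|Q| = 788.95 kW = 788950 W

Q = 789000 W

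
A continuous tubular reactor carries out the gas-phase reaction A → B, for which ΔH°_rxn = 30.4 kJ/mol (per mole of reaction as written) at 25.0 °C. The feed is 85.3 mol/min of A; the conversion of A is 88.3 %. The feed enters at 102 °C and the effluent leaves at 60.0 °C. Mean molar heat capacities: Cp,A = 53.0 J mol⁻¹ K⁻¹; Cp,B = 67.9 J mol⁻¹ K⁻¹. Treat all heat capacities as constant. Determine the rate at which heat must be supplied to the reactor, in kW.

Q_in = 35.7 kW

Extent of reaction ξ = 0.883 × 85.3 = 75.32 mol/min
Reaction term: ξ·ΔH°_rxn = 75.32 × 30.4 = 2289.7 kJ/min
Sensible, feed 102→25 °C: -348.11 kJ/min
Outlet flows (mol/min): A 9.9801, B 75.32
Sensible, products 25→60.0 °C: 197.51 kJ/min
Q = ΔH = 2139.1 kJ/min = 35.652 kW
Heat supplied = 35.652 kW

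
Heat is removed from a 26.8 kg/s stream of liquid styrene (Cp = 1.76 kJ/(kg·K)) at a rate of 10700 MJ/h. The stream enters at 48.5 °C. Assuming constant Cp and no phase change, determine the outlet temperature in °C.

T_out = -14.5 °C

Q = 10700 MJ/h = 2972.2 kJ/s
ΔT = Q/(ṁ·Cp) = 2972.2/(26.8×1.76) = 63.014 K
T_out = 48.5 − 63.014 = -14.514 °C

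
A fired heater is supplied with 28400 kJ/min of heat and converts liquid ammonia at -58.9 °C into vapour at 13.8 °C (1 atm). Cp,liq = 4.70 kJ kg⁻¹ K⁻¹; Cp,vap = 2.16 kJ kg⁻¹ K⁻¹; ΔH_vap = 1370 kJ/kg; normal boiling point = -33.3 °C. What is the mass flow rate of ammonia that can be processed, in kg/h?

ṁ = 1070 kg/h

Δh = 4.70×(-33.3−-58.9) + 1370 + 2.16×(13.8−-33.3) = 1592.1 kJ/kg
Q = 28400 kJ/min = 473.33 kJ/s = 1.704e+06 kJ/h
ṁ = Q/Δh = 1.704e+06 / 1592.1 = 1070.3 kg/h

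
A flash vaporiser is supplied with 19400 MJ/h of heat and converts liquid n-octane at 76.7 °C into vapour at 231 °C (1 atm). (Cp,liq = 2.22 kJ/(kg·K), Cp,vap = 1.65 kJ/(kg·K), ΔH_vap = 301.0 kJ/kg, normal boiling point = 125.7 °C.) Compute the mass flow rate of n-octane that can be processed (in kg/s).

ṁ = 9.24 kg/s

Δh = 2.22×(125.7−76.7) + 301.0 + 1.65×(231−125.7) = 583.52 kJ/kg
Q = 19400 MJ/h = 5388.9 kJ/s = 5388.9 kJ/s
ṁ = Q/Δh = 5388.9 / 583.52 = 9.2351 kg/s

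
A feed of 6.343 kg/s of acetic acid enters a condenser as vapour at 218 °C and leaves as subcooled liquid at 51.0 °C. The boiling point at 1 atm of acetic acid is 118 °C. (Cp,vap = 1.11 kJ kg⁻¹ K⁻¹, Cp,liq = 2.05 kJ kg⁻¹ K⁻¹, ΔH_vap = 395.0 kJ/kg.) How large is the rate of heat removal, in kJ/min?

vapour 218→118 °C: -111 kJ/kg
condensation at 118 °C: -395 kJ/kg
liquid 118→51.0 °C: -137.35 kJ/kg
Δh = -111 + -395 + -137.35 = -643.35 kJ/kg
Q = ṁ·Δh = 6.343 kg/s × -643.35 kJ/kg = -4080.8 kJ/s
|Q| = 4080.8 kW = 244850 kJ/min

Q_c = 245000 kJ/min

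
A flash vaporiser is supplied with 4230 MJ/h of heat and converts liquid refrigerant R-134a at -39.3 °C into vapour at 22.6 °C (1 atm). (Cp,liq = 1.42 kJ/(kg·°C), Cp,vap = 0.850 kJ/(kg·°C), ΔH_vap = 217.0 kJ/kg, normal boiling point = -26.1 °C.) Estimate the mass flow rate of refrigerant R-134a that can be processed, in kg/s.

ṁ = 4.24 kg/s

Δh = 1.42×(-26.1−-39.3) + 217.0 + 0.850×(22.6−-26.1) = 277.14 kJ/kg
Q = 4230 MJ/h = 1175 kJ/s = 1175 kJ/s
ṁ = Q/Δh = 1175 / 277.14 = 4.2397 kg/s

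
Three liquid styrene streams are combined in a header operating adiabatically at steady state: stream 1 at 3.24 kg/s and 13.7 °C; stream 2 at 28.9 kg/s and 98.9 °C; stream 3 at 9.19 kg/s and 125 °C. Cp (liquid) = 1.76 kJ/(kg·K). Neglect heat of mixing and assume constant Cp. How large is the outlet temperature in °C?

T_out = 98.0 °C

Adiabatic, steady state ⇒ Σ ṁᵢCp,ᵢ(T_out − Tᵢ) = 0
T_out = Σ ṁᵢCp,ᵢTᵢ / Σ ṁᵢCp,ᵢ
      = 7130.4 / 72.741 = 98.024 °C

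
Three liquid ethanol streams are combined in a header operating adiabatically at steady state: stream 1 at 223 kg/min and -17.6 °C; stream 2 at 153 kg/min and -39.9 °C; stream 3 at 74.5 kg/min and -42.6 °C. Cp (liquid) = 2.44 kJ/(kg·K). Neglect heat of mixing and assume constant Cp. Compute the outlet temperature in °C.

Adiabatic, steady state ⇒ Σ ṁᵢCp,ᵢ(T_out − Tᵢ) = 0
T_out = Σ ṁᵢCp,ᵢTᵢ / Σ ṁᵢCp,ᵢ
      = -32216 / 1099.2 = -29.308 °C

T_out = -29.3 °C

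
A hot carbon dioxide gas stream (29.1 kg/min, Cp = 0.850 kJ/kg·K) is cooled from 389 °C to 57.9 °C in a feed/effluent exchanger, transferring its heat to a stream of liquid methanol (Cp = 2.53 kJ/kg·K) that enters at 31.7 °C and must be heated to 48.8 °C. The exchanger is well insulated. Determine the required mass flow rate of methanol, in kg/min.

Heat released by hot stream: Q = 29.1 × 0.850 × (389 − 57.9) = 8189.8 kJ/min
Energy balance on cold side (adiabatic exchanger): Q = ṁ_c·Cp_c·(T_c,out − T_c,in)
ṁ_c = 8189.8 / [2.53 × (48.8 − 31.7)] = 189.3 kg/min

ṁ_c = 189 kg/min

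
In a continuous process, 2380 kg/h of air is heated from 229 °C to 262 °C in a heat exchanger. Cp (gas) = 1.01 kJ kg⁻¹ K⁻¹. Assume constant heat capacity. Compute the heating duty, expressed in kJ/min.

Q = ṁ·Cp·ΔT = 2380 × 1.01 × (262 − 229) = 79325 kJ/h
Converting: 79325 / 3600 s = 22.035 kW
Heating duty = 1322.1 kJ/min

Q = 1320 kJ/min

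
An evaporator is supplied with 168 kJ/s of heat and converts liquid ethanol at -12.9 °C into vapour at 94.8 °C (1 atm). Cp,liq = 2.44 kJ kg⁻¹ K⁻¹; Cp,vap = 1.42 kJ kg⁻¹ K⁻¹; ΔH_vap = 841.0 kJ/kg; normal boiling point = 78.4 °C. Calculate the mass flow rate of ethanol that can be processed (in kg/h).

Δh = 2.44×(78.4−-12.9) + 841.0 + 1.42×(94.8−78.4) = 1087.1 kJ/kg
Q = 168 kJ/s = 168 kJ/s = 604800 kJ/h
ṁ = Q/Δh = 604800 / 1087.1 = 556.36 kg/h

ṁ = 556 kg/h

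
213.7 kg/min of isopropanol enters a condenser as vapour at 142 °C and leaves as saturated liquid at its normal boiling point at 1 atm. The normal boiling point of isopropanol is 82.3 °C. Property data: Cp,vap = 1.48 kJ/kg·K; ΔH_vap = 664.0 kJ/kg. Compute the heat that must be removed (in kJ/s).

vapour 142→82.3 °C: -88.356 kJ/kg
condensation at 82.3 °C: -664 kJ/kg
Δh = -88.356 + -664 = -752.36 kJ/kg
Q = ṁ·Δh = 213.7 kg/min × -752.36 kJ/kg = -160780 kJ/min
|Q| = 2679.6 kW

Q_c = 2680 kJ/s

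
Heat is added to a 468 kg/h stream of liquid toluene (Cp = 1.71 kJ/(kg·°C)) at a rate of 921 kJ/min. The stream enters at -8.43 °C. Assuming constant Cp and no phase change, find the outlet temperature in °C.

T_out = 60.6 °C

Q = 921 kJ/min = 55260 kJ/h
ΔT = Q/(ṁ·Cp) = 55260/(468×1.71) = 69.051 K
T_out = -8.43 + 69.051 = 60.621 °C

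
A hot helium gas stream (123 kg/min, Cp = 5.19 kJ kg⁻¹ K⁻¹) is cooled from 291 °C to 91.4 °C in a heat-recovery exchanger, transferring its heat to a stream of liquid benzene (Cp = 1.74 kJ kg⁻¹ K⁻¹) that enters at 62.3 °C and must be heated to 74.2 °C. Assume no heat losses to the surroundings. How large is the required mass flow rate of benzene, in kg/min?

Heat released by hot stream: Q = 123 × 5.19 × (291 − 91.4) = 127420 kJ/min
Energy balance on cold side (adiabatic exchanger): Q = ṁ_c·Cp_c·(T_c,out − T_c,in)
ṁ_c = 127420 / [1.74 × (74.2 − 62.3)] = 6153.7 kg/min

ṁ_c = 6150 kg/min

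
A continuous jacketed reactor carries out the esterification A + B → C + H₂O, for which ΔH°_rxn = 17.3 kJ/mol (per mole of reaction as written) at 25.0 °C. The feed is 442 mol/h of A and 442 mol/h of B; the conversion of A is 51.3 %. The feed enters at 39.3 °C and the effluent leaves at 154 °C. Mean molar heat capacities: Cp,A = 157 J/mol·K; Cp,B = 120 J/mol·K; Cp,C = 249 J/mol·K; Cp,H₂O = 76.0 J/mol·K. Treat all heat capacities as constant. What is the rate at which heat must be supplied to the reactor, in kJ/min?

Extent of reaction ξ = 0.513 × 442 = 226.75 mol/h
Reaction term: ξ·ΔH°_rxn = 226.75 × 17.3 = 3922.7 kJ/h
Sensible, feed 39.3→25 °C: -1750.8 kJ/h
Outlet flows (mol/h): A 215.25, B 215.25, C 226.75, H₂O 226.75
Sensible, products 25→154 °C: 17198 kJ/h
Q = ΔH = 19370 kJ/h = 5.3805 kW
Heat supplied = 322.83 kJ/min

Q_in = 323 kJ/min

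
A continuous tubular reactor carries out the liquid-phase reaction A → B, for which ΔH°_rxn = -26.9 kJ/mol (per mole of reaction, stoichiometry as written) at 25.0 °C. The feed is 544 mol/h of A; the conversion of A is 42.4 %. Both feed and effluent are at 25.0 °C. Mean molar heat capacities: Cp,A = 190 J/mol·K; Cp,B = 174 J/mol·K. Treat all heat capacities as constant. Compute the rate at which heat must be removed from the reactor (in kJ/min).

Q_out = 103 kJ/min

Extent of reaction ξ = 0.424 × 544 = 230.66 mol/h
Reaction term: ξ·ΔH°_rxn = 230.66 × -26.9 = -6204.6 kJ/h
Q = ΔH = -6204.6 kJ/h = -1.7235 kW
Heat removed = 103.41 kJ/min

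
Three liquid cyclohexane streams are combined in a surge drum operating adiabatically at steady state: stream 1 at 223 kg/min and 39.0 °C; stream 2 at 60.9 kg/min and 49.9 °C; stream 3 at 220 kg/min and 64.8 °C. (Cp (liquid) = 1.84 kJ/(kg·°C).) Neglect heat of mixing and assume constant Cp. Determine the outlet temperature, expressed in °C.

T_out = 51.6 °C

Adiabatic, steady state ⇒ Σ ṁᵢCp,ᵢ(T_out − Tᵢ) = 0
Σ ṁᵢCp,ᵢTᵢ = 223×1.84×39.0 + 60.9×1.84×49.9 + 220×1.84×64.8 = 47825
Σ ṁᵢCp,ᵢ = 223×1.84 + 60.9×1.84 + 220×1.84 = 927.18
T_out = 47825 / 927.18 = 51.581 °C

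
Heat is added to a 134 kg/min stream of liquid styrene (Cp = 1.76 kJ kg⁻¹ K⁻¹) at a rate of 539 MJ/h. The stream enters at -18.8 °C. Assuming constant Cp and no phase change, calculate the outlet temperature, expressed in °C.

Q = 539 MJ/h = 8983.3 kJ/min
ΔT = Q/(ṁ·Cp) = 8983.3/(134×1.76) = 38.091 K
T_out = -18.8 + 38.091 = 19.291 °C

T_out = 19.3 °C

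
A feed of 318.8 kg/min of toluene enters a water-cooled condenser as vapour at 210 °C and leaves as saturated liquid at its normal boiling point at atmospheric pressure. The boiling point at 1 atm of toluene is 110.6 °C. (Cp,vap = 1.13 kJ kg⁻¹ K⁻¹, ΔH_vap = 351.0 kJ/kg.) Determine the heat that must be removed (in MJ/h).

Q_c = 8860 MJ/h

vapour 210→110.6 °C: -112.32 kJ/kg
condensation at 110.6 °C: -351 kJ/kg
Δh = -112.32 + -351 = -463.32 kJ/kg
Q = ṁ·Δh = 318.8 kg/min × -463.32 kJ/kg = -147710 kJ/min
|Q| = 2461.8 kW = 8862.4 MJ/h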